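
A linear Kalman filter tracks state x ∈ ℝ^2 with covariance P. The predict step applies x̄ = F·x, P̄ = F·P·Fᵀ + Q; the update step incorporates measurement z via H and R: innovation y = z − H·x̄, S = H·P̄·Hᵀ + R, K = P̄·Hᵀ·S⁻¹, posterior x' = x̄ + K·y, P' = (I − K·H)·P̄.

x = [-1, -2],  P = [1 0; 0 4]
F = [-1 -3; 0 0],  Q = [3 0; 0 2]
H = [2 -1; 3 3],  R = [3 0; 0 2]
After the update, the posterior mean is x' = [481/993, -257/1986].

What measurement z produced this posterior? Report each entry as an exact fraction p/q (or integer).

z = [1, 1]

x̄ = F·x = [7, 0]
P̄ = F·P·Fᵀ + Q = [40 0; 0 2]
S = H·P̄·Hᵀ + R = [165 234; 234 380]
K = P̄·Hᵀ·S⁻¹ = [290/993 45/331; -541/1986 243/1324]
x' − x̄ = [-6470/993, -257/1986] = K·y
y = (KᵀK)⁻¹·Kᵀ·(x' − x̄) = [-13, -20]
z = y + H·x̄ = [-13, -20] + [14, 21] = [1, 1]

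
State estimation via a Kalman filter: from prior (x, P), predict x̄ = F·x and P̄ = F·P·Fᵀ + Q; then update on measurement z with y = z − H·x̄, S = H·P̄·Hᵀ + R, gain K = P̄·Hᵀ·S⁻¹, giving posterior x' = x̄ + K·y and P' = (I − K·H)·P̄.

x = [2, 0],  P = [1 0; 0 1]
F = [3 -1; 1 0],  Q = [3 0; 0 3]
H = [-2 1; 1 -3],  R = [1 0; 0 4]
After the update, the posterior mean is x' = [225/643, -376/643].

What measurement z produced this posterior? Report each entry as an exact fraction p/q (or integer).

z = [-1, 3]

x̄ = F·x = [6, 2]
P̄ = F·P·Fᵀ + Q = [13 3; 3 4]
S = H·P̄·Hᵀ + R = [45 -17; -17 35]
K = P̄·Hᵀ·S⁻¹ = [-737/1286 -211/1286; -223/1286 -439/1286]
x' − x̄ = [-3633/643, -1662/643] = K·y
y = (KᵀK)⁻¹·Kᵀ·(x' − x̄) = [9, 3]
z = y + H·x̄ = [9, 3] + [-10, 0] = [-1, 3]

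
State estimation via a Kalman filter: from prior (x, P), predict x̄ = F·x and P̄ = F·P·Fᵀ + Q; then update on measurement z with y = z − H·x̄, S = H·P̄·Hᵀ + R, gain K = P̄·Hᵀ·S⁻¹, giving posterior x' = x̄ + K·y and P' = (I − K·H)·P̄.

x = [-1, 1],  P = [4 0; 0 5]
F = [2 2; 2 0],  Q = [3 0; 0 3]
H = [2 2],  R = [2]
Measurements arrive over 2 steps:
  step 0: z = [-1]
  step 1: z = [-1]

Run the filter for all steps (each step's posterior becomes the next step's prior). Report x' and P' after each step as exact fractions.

step 0: x̄ = F·x = [0, -2]
step 0: P̄ = F·P·Fᵀ + Q = [39 16; 16 19]
step 0: y = z − H·x̄ = [3]
step 0: S = H·P̄·Hᵀ + R = [362]
step 0: K = P̄·Hᵀ·S⁻¹ = [55/181; 35/181]
step 0: x' = x̄ + K·y = [165/181, -257/181]
step 0: P' = (I − K·H)·P̄ = [1009/181 -954/181; -954/181 989/181]
step 1: x̄ = F·x = [-184/181, 330/181]
step 1: P̄ = F·P·Fᵀ + Q = [903/181 220/181; 220/181 4579/181]
step 1: y = z − H·x̄ = [-473/181]
step 1: S = H·P̄·Hᵀ + R = [24050/181]
step 1: K = P̄·Hᵀ·S⁻¹ = [1123/12025; 4799/12025]
step 1: x' = x̄ + K·y = [-15159/12025, 9383/12025]
step 1: P' = (I − K·H)·P̄ = [46057/12025 -44934/12025; -44934/12025 49733/12025]

step 0: x' = [165/181, -257/181], P' = [1009/181 -954/181; -954/181 989/181]
step 1: x' = [-15159/12025, 9383/12025], P' = [46057/12025 -44934/12025; -44934/12025 49733/12025]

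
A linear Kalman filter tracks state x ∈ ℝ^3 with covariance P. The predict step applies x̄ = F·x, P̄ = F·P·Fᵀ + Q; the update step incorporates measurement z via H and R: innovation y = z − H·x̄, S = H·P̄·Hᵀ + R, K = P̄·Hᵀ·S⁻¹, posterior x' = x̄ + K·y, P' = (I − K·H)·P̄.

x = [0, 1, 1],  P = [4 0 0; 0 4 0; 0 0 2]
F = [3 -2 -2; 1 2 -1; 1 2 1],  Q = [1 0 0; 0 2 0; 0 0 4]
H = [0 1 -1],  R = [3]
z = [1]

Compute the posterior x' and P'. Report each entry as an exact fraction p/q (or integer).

x̄ = F·x = [-4, 1, 3]
P̄ = F·P·Fᵀ + Q = [61 0 -8; 0 24 18; -8 18 26]
y = z − H·x̄ = [3]
S = H·P̄·Hᵀ + R = [17]
K = P̄·Hᵀ·S⁻¹ = [8/17; 6/17; -8/17]
x' = x̄ + K·y = [-44/17, 35/17, 27/17]
P' = (I − K·H)·P̄ = [973/17 -48/17 -72/17; -48/17 372/17 354/17; -72/17 354/17 378/17]

x' = [-44/17, 35/17, 27/17]
P' = [973/17 -48/17 -72/17; -48/17 372/17 354/17; -72/17 354/17 378/17]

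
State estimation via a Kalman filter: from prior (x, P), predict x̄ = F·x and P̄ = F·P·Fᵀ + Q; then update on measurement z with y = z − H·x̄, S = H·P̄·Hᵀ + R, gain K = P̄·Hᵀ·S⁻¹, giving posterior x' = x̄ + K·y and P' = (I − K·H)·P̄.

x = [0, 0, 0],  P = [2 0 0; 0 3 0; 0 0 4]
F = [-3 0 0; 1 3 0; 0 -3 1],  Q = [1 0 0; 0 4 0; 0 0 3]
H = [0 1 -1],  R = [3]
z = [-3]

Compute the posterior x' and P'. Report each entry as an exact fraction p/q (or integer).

x' = [9/62, -45/31, 183/124]
P' = [580/31 -96/31 -183/62; -96/31 123/31 78/31; -183/62 78/31 495/124]

x̄ = F·x = [0, 0, 0]
P̄ = F·P·Fᵀ + Q = [19 -6 0; -6 33 -27; 0 -27 34]
y = z − H·x̄ = [-3]
S = H·P̄·Hᵀ + R = [124]
K = P̄·Hᵀ·S⁻¹ = [-3/62; 15/31; -61/124]
x' = x̄ + K·y = [9/62, -45/31, 183/124]
P' = (I − K·H)·P̄ = [580/31 -96/31 -183/62; -96/31 123/31 78/31; -183/62 78/31 495/124]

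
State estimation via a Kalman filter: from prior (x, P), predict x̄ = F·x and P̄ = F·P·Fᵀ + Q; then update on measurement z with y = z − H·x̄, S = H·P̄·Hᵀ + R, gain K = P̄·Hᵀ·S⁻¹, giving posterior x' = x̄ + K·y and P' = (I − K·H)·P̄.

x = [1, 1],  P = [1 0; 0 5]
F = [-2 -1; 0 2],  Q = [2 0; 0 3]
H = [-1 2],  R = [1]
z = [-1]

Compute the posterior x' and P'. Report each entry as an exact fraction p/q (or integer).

x̄ = F·x = [-3, 2]
P̄ = F·P·Fᵀ + Q = [11 -10; -10 23]
y = z − H·x̄ = [-8]
S = H·P̄·Hᵀ + R = [144]
K = P̄·Hᵀ·S⁻¹ = [-31/144; 7/18]
x' = x̄ + K·y = [-23/18, -10/9]
P' = (I − K·H)·P̄ = [623/144 37/18; 37/18 11/9]

x' = [-23/18, -10/9]
P' = [623/144 37/18; 37/18 11/9]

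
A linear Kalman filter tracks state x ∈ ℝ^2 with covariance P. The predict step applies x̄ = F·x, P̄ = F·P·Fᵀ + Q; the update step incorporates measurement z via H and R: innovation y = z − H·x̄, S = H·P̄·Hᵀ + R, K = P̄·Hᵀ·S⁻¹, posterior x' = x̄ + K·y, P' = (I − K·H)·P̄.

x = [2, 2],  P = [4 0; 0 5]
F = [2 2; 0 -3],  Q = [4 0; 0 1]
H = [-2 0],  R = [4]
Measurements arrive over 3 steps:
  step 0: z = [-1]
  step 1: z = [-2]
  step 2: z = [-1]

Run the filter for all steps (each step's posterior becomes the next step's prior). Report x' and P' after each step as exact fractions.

step 0: x' = [28/41, -21/41], P' = [40/41 -30/41; -30/41 986/41]
step 1: x' = [4042/4069, 2475/4069], P' = [4028/4069 -5736/4069; -5736/4069 82279/4069]
step 2: x' = [170842/319685, 658134/319685], P' = [315616/319685 -459258/319685; -459258/319685 6663344/319685]

step 0: x̄ = F·x = [8, -6]
step 0: P̄ = F·P·Fᵀ + Q = [40 -30; -30 46]
step 0: y = z − H·x̄ = [15]
step 0: S = H·P̄·Hᵀ + R = [164]
step 0: K = P̄·Hᵀ·S⁻¹ = [-20/41; 15/41]
step 0: x' = x̄ + K·y = [28/41, -21/41]
step 0: P' = (I − K·H)·P̄ = [40/41 -30/41; -30/41 986/41]
step 1: x̄ = F·x = [14/41, 63/41]
step 1: P̄ = F·P·Fᵀ + Q = [4028/41 -5736/41; -5736/41 8915/41]
step 1: y = z − H·x̄ = [-54/41]
step 1: S = H·P̄·Hᵀ + R = [16276/41]
step 1: K = P̄·Hᵀ·S⁻¹ = [-2014/4069; 2868/4069]
step 1: x' = x̄ + K·y = [4042/4069, 2475/4069]
step 1: P' = (I − K·H)·P̄ = [4028/4069 -5736/4069; -5736/4069 82279/4069]
step 2: x̄ = F·x = [13034/4069, -7425/4069]
step 2: P̄ = F·P·Fᵀ + Q = [315616/4069 -459258/4069; -459258/4069 744580/4069]
step 2: y = z − H·x̄ = [21999/4069]
step 2: S = H·P̄·Hᵀ + R = [1278740/4069]
step 2: K = P̄·Hᵀ·S⁻¹ = [-157808/319685; 229629/319685]
step 2: x' = x̄ + K·y = [170842/319685, 658134/319685]
step 2: P' = (I − K·H)·P̄ = [315616/319685 -459258/319685; -459258/319685 6663344/319685]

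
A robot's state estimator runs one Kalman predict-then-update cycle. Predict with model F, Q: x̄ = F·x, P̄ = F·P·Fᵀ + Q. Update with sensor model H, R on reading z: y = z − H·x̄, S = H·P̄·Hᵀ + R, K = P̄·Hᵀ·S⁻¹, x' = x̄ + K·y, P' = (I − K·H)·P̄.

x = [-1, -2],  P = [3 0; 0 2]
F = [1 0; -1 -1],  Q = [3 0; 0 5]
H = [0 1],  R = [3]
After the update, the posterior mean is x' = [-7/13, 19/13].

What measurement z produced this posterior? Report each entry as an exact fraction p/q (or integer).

x̄ = F·x = [-1, 3]
P̄ = F·P·Fᵀ + Q = [6 -3; -3 10]
S = H·P̄·Hᵀ + R = [13]
K = P̄·Hᵀ·S⁻¹ = [-3/13; 10/13]
x' − x̄ = [6/13, -20/13] = K·y
y = (KᵀK)⁻¹·Kᵀ·(x' − x̄) = [-2]
z = y + H·x̄ = [-2] + [3] = [1]

z = [1]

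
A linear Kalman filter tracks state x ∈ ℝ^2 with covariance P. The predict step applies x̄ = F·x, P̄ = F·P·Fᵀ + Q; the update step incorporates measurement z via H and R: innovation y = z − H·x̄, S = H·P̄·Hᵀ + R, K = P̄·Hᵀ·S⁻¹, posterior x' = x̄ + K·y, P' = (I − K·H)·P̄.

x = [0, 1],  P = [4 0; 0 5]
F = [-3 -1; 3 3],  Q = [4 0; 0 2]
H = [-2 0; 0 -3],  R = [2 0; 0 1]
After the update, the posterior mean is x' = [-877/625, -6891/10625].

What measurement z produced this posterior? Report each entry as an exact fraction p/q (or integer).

x̄ = F·x = [-1, 3]
P̄ = F·P·Fᵀ + Q = [45 -51; -51 83]
S = H·P̄·Hᵀ + R = [182 -306; -306 748]
K = P̄·Hᵀ·S⁻¹ = [-603/1250 9/1250; 3/1250 -7053/21250]
x' − x̄ = [-252/625, -38766/10625] = K·y
y = (KᵀK)⁻¹·Kᵀ·(x' − x̄) = [1, 11]
z = y + H·x̄ = [1, 11] + [2, -9] = [3, 2]

z = [3, 2]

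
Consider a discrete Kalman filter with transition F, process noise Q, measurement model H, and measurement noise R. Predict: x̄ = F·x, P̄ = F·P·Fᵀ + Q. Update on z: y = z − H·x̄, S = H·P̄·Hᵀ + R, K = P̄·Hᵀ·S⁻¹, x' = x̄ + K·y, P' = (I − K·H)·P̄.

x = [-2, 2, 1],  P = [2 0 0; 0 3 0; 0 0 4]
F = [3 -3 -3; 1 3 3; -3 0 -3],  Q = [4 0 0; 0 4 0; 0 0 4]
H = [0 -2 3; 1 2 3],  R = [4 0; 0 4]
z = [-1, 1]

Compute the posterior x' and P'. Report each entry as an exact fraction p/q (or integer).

x̄ = F·x = [-15, 7, 3]
P̄ = F·P·Fᵀ + Q = [85 -57 18; -57 69 -42; 18 -42 58]
y = z − H·x̄ = [4, -7]
S = H·P̄·Hᵀ + R = [1306 414; 414 263]
K = P̄·Hᵀ·S⁻¹ = [16917/86041 -18451/86041; -25401/86041 25263/86041; 11571/86041 17118/86041]
x' = x̄ + K·y = [-1093790/86041, 323842/86041, 184581/86041]
P' = (I − K·H)·P̄ = [4932704/86041 -1268544/86041 -823140/86041; -1268544/86041 367800/86041 211332/86041; -823140/86041 211332/86041 156316/86041]

x' = [-1093790/86041, 323842/86041, 184581/86041]
P' = [4932704/86041 -1268544/86041 -823140/86041; -1268544/86041 367800/86041 211332/86041; -823140/86041 211332/86041 156316/86041]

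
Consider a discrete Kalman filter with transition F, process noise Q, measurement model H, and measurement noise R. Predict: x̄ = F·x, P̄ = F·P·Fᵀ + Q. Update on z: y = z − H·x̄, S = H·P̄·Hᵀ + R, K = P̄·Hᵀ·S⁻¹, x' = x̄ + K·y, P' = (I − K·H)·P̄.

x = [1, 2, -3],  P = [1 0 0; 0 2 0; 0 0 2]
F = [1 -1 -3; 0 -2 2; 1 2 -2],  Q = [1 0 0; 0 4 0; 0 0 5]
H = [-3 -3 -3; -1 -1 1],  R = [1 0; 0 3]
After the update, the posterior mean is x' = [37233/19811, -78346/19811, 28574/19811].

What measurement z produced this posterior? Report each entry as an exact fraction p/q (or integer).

x̄ = F·x = [8, -10, 11]
P̄ = F·P·Fᵀ + Q = [22 -8 9; -8 20 -16; 9 -16 22]
S = H·P̄·Hᵀ + R = [307 12; 12 65]
K = P̄·Hᵀ·S⁻¹ = [-4425/19811 -707/19811; 1116/19811 -8740/19811; -3273/19811 9443/19811]
x' − x̄ = [-121255/19811, 119764/19811, -189347/19811] = K·y
y = (KᵀK)⁻¹·Kᵀ·(x' − x̄) = [29, -10]
z = y + H·x̄ = [29, -10] + [-27, 13] = [2, 3]

z = [2, 3]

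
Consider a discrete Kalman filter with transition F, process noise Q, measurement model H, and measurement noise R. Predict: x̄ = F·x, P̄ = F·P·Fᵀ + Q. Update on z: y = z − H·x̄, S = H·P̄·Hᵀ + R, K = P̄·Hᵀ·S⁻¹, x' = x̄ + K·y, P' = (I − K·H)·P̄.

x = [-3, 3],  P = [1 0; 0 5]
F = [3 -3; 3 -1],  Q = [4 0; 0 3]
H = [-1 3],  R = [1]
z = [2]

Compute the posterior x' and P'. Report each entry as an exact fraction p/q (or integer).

x' = [-236/17, -69/17]
P' = [937/17 627/34; 627/34 427/68]

x̄ = F·x = [-18, -12]
P̄ = F·P·Fᵀ + Q = [58 24; 24 17]
y = z − H·x̄ = [20]
S = H·P̄·Hᵀ + R = [68]
K = P̄·Hᵀ·S⁻¹ = [7/34; 27/68]
x' = x̄ + K·y = [-236/17, -69/17]
P' = (I − K·H)·P̄ = [937/17 627/34; 627/34 427/68]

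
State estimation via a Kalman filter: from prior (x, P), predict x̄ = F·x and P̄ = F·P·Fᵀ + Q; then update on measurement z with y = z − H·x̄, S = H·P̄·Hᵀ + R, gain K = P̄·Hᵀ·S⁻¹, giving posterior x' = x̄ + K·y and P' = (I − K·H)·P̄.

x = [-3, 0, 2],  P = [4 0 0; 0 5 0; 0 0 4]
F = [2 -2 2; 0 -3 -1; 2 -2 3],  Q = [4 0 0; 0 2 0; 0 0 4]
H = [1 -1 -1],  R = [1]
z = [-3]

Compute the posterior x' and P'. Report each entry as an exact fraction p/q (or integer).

x̄ = F·x = [-2, -2, 0]
P̄ = F·P·Fᵀ + Q = [56 22 60; 22 51 18; 60 18 76]
y = z − H·x̄ = [-3]
S = H·P̄·Hᵀ + R = [56]
K = P̄·Hᵀ·S⁻¹ = [-13/28; -47/56; -17/28]
x' = x̄ + K·y = [-17/28, 29/56, 51/28]
P' = (I − K·H)·P̄ = [615/14 5/28 619/14; 5/28 647/56 -295/28; 619/14 -295/28 775/14]

x' = [-17/28, 29/56, 51/28]
P' = [615/14 5/28 619/14; 5/28 647/56 -295/28; 619/14 -295/28 775/14]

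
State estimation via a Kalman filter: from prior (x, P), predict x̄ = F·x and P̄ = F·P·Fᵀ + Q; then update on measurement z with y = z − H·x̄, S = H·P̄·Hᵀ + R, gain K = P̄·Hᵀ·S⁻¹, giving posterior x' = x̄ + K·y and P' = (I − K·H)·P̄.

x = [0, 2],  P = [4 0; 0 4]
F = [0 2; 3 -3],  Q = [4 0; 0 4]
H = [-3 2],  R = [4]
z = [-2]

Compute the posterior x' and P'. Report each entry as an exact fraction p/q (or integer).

x̄ = F·x = [4, -6]
P̄ = F·P·Fᵀ + Q = [20 -24; -24 76]
y = z − H·x̄ = [22]
S = H·P̄·Hᵀ + R = [776]
K = P̄·Hᵀ·S⁻¹ = [-27/194; 28/97]
x' = x̄ + K·y = [91/97, 34/97]
P' = (I − K·H)·P̄ = [482/97 696/97; 696/97 1100/97]

x' = [91/97, 34/97]
P' = [482/97 696/97; 696/97 1100/97]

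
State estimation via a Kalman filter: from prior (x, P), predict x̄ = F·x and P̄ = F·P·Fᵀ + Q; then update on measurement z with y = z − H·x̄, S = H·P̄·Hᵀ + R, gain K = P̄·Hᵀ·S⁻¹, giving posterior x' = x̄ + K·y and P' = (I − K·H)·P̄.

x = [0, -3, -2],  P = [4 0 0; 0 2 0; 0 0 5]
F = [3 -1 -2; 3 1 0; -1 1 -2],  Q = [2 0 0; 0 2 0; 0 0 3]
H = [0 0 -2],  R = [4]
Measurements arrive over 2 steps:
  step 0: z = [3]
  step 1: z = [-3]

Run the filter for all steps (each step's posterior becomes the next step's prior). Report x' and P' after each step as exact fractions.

step 0: x̄ = F·x = [7, -3, 1]
step 0: P̄ = F·P·Fᵀ + Q = [60 34 6; 34 40 -10; 6 -10 29]
step 0: y = z − H·x̄ = [5]
step 0: S = H·P̄·Hᵀ + R = [120]
step 0: K = P̄·Hᵀ·S⁻¹ = [-1/10; 1/6; -29/60]
step 0: x' = x̄ + K·y = [13/2, -13/6, -17/12]
step 0: P' = (I − K·H)·P̄ = [294/5 36 1/5; 36 110/3 -1/3; 1/5 -1/3 29/30]
step 1: x̄ = F·x = [49/2, 52/3, -35/6]
step 1: P̄ = F·P·Fᵀ + Q = [352 492 -66; 492 11758/15 -1024/15; -66 -1024/15 487/15]
step 1: y = z − H·x̄ = [-44/3]
step 1: S = H·P̄·Hᵀ + R = [2008/15]
step 1: K = P̄·Hᵀ·S⁻¹ = [495/502; 256/251; -487/1004]
step 1: x' = x̄ + K·y = [5039/502, 596/251, 643/502]
step 1: P' = (I − K·H)·P̄ = [55682/251 89700/251 -495/251; 89700/251 161798/251 -512/251; -495/251 -512/251 487/502]

step 0: x' = [13/2, -13/6, -17/12], P' = [294/5 36 1/5; 36 110/3 -1/3; 1/5 -1/3 29/30]
step 1: x' = [5039/502, 596/251, 643/502], P' = [55682/251 89700/251 -495/251; 89700/251 161798/251 -512/251; -495/251 -512/251 487/502]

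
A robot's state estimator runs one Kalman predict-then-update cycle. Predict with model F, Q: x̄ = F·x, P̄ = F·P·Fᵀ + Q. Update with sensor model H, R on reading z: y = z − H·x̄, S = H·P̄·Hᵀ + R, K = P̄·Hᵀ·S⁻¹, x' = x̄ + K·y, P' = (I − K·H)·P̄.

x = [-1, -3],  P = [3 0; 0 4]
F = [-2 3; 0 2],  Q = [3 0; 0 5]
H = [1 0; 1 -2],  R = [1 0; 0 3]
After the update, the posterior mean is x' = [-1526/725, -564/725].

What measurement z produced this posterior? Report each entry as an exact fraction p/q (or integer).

x̄ = F·x = [-7, -6]
P̄ = F·P·Fᵀ + Q = [51 24; 24 21]
S = H·P̄·Hᵀ + R = [52 3; 3 42]
K = P̄·Hᵀ·S⁻¹ = [711/725 1/725; 354/725 -336/725]
x' − x̄ = [3549/725, 3786/725] = K·y
y = (KᵀK)⁻¹·Kᵀ·(x' − x̄) = [5, -6]
z = y + H·x̄ = [5, -6] + [-7, 5] = [-2, -1]

z = [-2, -1]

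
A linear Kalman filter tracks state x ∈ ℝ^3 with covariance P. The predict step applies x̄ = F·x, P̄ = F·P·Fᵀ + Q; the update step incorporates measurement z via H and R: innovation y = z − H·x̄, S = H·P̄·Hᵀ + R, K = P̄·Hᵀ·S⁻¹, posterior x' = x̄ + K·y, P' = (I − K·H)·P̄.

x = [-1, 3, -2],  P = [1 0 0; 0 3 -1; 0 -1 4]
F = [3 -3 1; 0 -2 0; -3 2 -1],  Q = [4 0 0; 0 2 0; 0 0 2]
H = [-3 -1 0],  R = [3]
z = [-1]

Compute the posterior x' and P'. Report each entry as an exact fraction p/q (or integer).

x̄ = F·x = [-14, -6, 11]
P̄ = F·P·Fᵀ + Q = [50 20 -36; 20 14 -14; -36 -14 31]
y = z − H·x̄ = [-49]
S = H·P̄·Hᵀ + R = [587]
K = P̄·Hᵀ·S⁻¹ = [-170/587; -74/587; 122/587]
x' = x̄ + K·y = [112/587, 104/587, 479/587]
P' = (I − K·H)·P̄ = [450/587 -840/587 -392/587; -840/587 2742/587 810/587; -392/587 810/587 3313/587]

x' = [112/587, 104/587, 479/587]
P' = [450/587 -840/587 -392/587; -840/587 2742/587 810/587; -392/587 810/587 3313/587]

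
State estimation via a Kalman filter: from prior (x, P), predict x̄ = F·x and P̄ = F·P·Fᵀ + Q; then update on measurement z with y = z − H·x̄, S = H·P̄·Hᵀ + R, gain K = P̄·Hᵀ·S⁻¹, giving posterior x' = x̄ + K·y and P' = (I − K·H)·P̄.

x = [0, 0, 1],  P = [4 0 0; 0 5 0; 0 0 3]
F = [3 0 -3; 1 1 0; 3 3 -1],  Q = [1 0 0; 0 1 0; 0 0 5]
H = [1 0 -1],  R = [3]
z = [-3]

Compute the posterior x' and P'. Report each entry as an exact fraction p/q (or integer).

x̄ = F·x = [-3, 0, -1]
P̄ = F·P·Fᵀ + Q = [64 12 45; 12 10 27; 45 27 89]
y = z − H·x̄ = [-1]
S = H·P̄·Hᵀ + R = [66]
K = P̄·Hᵀ·S⁻¹ = [19/66; -5/22; -2/3]
x' = x̄ + K·y = [-217/66, 5/22, -1/3]
P' = (I − K·H)·P̄ = [3863/66 359/22 173/3; 359/22 145/22 17; 173/3 17 179/3]

x' = [-217/66, 5/22, -1/3]
P' = [3863/66 359/22 173/3; 359/22 145/22 17; 173/3 17 179/3]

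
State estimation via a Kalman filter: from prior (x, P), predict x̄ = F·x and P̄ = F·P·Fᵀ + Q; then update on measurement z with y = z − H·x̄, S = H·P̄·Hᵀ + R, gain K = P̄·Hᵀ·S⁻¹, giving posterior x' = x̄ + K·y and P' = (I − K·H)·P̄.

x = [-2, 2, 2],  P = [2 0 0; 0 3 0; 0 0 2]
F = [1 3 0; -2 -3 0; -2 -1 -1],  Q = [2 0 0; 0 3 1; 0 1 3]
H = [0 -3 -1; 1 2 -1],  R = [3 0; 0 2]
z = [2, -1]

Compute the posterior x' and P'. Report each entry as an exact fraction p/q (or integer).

x̄ = F·x = [4, -2, 0]
P̄ = F·P·Fᵀ + Q = [31 -31 -13; -31 38 18; -13 18 16]
y = z − H·x̄ = [-4, -1]
S = H·P̄·Hᵀ + R = [469 -88; -88 31]
K = P̄·Hᵀ·S⁻¹ = [1702/6795 886/6795; -572/2265 349/2265; -518/2265 -959/2265]
x' = x̄ + K·y = [19486/6795, -2591/2265, 3031/2265]
P' = (I − K·H)·P̄ = [46181/6795 -3301/2265 8201/2265; -3301/2265 381/755 -571/755; 8201/2265 -571/755 2231/755]

x' = [19486/6795, -2591/2265, 3031/2265]
P' = [46181/6795 -3301/2265 8201/2265; -3301/2265 381/755 -571/755; 8201/2265 -571/755 2231/755]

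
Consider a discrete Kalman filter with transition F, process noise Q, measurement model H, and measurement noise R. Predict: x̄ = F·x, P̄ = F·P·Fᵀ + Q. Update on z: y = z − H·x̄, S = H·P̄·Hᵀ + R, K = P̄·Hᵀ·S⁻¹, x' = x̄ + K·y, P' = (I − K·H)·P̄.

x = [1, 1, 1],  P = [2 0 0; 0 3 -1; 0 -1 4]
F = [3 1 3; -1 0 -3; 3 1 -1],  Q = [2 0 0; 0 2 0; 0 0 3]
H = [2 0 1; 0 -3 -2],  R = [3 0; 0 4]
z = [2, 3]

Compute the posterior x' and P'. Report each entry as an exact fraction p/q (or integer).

x' = [168584/147455, -135041/147455, -16689/147455]
P' = [129692/147455 44082/147455 -95467/147455; 44082/147455 146912/147455 -161442/147455; -95467/147455 -161442/147455 300137/147455]

x̄ = F·x = [7, -4, 3]
P̄ = F·P·Fᵀ + Q = [53 -39 7; -39 40 9; 7 9 30]
y = z − H·x̄ = [-15, -3]
S = H·P̄·Hᵀ + R = [273 119; 119 592]
K = P̄·Hᵀ·S⁻¹ = [54639/147455 2096/21065; -24426/147455 -4209/21065; 36401/147455 -4141/21065]
x' = x̄ + K·y = [168584/147455, -135041/147455, -16689/147455]
P' = (I − K·H)·P̄ = [129692/147455 44082/147455 -95467/147455; 44082/147455 146912/147455 -161442/147455; -95467/147455 -161442/147455 300137/147455]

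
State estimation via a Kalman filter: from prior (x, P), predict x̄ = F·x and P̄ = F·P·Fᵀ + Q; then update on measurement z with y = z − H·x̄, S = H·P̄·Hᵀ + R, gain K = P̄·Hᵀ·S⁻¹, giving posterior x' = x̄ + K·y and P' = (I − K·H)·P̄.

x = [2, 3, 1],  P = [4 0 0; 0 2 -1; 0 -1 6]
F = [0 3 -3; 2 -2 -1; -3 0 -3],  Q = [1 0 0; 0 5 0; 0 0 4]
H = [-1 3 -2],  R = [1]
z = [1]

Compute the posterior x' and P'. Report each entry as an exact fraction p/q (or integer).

x̄ = F·x = [6, -3, -9]
P̄ = F·P·Fᵀ + Q = [91 3 63; 3 31 -12; 63 -12 94]
y = z − H·x̄ = [-2]
S = H·P̄·Hᵀ + R = [1125]
K = P̄·Hᵀ·S⁻¹ = [-208/1125; 38/375; -287/1125]
x' = x̄ + K·y = [7166/1125, -1201/375, -9551/1125]
P' = (I − K·H)·P̄ = [59111/1125 9029/375 11179/1125; 9029/375 2431/125 6406/375; 11179/1125 6406/375 23381/1125]

x' = [7166/1125, -1201/375, -9551/1125]
P' = [59111/1125 9029/375 11179/1125; 9029/375 2431/125 6406/375; 11179/1125 6406/375 23381/1125]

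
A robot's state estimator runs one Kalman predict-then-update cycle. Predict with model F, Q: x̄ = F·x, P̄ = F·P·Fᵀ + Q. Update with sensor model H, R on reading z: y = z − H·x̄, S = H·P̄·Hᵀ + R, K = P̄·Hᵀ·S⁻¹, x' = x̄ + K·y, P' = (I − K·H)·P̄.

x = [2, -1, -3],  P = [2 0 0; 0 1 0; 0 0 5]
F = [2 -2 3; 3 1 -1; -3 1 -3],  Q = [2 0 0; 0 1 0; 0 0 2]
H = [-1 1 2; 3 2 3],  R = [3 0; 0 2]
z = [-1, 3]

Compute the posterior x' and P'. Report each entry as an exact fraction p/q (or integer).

x̄ = F·x = [-3, 8, 2]
P̄ = F·P·Fᵀ + Q = [59 -5 -59; -5 25 -2; -59 -2 66]
y = z − H·x̄ = [-16, -10]
S = H·P̄·Hᵀ + R = [589 73; 73 81]
K = P̄·Hᵀ·S⁻¹ = [-3503/10595 1849/10595; -11/42380 15183/42380; 3517/10595 -946/10595]
x' = x̄ + K·y = [5773/10595, 93693/21190, -25622/10595]
P' = (I − K·H)·P̄ = [6049/10595 -15518/10595 5529/10595; -15518/10595 619479/42380 -85198/10595; 5529/10595 -85198/10595 50639/10595]

x' = [5773/10595, 93693/21190, -25622/10595]
P' = [6049/10595 -15518/10595 5529/10595; -15518/10595 619479/42380 -85198/10595; 5529/10595 -85198/10595 50639/10595]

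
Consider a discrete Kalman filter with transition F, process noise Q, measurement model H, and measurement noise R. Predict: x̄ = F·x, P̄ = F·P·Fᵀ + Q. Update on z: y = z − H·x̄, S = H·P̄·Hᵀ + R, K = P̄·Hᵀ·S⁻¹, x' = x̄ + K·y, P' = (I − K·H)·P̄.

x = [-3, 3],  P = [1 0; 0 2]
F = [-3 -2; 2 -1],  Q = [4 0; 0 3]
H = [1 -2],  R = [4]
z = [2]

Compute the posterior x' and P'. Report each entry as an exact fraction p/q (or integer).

x' = [-268/69, -241/69]
P' = [824/69 362/69; 362/69 221/69]

x̄ = F·x = [3, -9]
P̄ = F·P·Fᵀ + Q = [21 -2; -2 9]
y = z − H·x̄ = [-19]
S = H·P̄·Hᵀ + R = [69]
K = P̄·Hᵀ·S⁻¹ = [25/69; -20/69]
x' = x̄ + K·y = [-268/69, -241/69]
P' = (I − K·H)·P̄ = [824/69 362/69; 362/69 221/69]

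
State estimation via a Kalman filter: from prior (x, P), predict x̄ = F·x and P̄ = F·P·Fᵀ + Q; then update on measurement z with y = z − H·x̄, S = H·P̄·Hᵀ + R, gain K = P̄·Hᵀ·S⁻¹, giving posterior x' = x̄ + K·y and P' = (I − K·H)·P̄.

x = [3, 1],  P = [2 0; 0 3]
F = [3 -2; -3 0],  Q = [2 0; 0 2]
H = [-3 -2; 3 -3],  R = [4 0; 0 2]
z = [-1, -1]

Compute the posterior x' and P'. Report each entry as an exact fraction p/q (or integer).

x̄ = F·x = [7, -9]
P̄ = F·P·Fᵀ + Q = [32 -18; -18 20]
y = z − H·x̄ = [2, -49]
S = H·P̄·Hᵀ + R = [156 -222; -222 794]
K = P̄·Hᵀ·S⁻¹ = [-239/1243 168/1243; -3548/18645 -1223/6215]
x' = x̄ + K·y = [-9/1243, 976/3729]
P' = (I − K·H)·P̄ = [236/1243 124/1243; 124/1243 4306/18645]

x' = [-9/1243, 976/3729]
P' = [236/1243 124/1243; 124/1243 4306/18645]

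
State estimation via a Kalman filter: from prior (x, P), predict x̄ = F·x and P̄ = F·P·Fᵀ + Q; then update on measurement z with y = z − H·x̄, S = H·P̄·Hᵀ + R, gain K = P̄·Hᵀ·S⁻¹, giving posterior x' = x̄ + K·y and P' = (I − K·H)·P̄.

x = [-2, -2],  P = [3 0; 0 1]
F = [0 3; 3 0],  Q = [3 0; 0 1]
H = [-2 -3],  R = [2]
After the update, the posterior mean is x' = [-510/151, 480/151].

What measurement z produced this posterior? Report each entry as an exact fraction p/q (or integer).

x̄ = F·x = [-6, -6]
P̄ = F·P·Fᵀ + Q = [12 0; 0 28]
S = H·P̄·Hᵀ + R = [302]
K = P̄·Hᵀ·S⁻¹ = [-12/151; -42/151]
x' − x̄ = [396/151, 1386/151] = K·y
y = (KᵀK)⁻¹·Kᵀ·(x' − x̄) = [-33]
z = y + H·x̄ = [-33] + [30] = [-3]

z = [-3]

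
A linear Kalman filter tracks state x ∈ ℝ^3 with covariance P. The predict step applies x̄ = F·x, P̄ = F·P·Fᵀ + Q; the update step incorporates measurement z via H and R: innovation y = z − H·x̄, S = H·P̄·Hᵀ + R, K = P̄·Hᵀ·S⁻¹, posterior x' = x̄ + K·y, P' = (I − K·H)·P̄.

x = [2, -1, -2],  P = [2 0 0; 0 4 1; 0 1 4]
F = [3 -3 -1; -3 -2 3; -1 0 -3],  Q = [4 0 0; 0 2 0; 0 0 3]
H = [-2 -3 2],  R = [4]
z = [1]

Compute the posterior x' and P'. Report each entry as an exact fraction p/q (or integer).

x̄ = F·x = [11, -10, 4]
P̄ = F·P·Fᵀ + Q = [68 -13 15; -13 60 -24; 15 -24 41]
y = z − H·x̄ = [-15]
S = H·P̄·Hᵀ + R = [992]
K = P̄·Hᵀ·S⁻¹ = [-67/992; -101/496; 1/8]
x' = x̄ + K·y = [11917/992, -3445/496, 17/8]
P' = (I − K·H)·P̄ = [62967/992 -13215/496 187/8; -13215/496 4679/248 5/4; 187/8 5/4 51/2]

x' = [11917/992, -3445/496, 17/8]
P' = [62967/992 -13215/496 187/8; -13215/496 4679/248 5/4; 187/8 5/4 51/2]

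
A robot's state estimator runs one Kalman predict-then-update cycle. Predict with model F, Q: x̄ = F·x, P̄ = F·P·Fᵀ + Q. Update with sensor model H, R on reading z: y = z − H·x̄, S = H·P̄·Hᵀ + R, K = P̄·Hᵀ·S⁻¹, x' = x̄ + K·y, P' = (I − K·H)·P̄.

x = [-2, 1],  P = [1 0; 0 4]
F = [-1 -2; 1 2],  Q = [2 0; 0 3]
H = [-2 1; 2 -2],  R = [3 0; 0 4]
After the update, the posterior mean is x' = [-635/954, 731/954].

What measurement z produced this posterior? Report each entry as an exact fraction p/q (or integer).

z = [2, -3]

x̄ = F·x = [0, 0]
P̄ = F·P·Fᵀ + Q = [19 -17; -17 20]
S = H·P̄·Hᵀ + R = [167 -218; -218 296]
K = P̄·Hᵀ·S⁻¹ = [-146/477 17/954; -37/477 -293/954]
x' − x̄ = [-635/954, 731/954] = K·y
y = (KᵀK)⁻¹·Kᵀ·(x' − x̄) = [2, -3]
z = y + H·x̄ = [2, -3] + [0, 0] = [2, -3]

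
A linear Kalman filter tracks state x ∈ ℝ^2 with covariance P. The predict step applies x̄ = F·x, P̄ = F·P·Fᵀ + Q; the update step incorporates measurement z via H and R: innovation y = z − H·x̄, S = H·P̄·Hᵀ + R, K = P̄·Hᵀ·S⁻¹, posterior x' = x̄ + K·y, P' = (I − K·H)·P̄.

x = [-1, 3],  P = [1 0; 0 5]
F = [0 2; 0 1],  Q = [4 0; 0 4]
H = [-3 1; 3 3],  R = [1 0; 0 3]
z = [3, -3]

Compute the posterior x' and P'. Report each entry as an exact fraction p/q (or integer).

x' = [-5754/5893, 27/5893]
P' = [488/5893 10/5893; 10/5893 1401/5893]

x̄ = F·x = [6, 3]
P̄ = F·P·Fᵀ + Q = [24 10; 10 9]
y = z − H·x̄ = [18, -30]
S = H·P̄·Hᵀ + R = [166 -249; -249 480]
K = P̄·Hᵀ·S⁻¹ = [-1454/5893 6/71; 1371/5893 17/71]
x' = x̄ + K·y = [-5754/5893, 27/5893]
P' = (I − K·H)·P̄ = [488/5893 10/5893; 10/5893 1401/5893]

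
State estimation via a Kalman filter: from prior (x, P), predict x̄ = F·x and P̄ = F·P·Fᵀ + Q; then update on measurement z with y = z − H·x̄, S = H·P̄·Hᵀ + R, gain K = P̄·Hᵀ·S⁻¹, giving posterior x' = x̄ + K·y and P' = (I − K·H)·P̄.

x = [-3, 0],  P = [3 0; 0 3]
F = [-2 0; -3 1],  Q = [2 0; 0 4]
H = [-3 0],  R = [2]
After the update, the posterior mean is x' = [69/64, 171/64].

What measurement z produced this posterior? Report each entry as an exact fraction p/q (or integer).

x̄ = F·x = [6, 9]
P̄ = F·P·Fᵀ + Q = [14 18; 18 34]
S = H·P̄·Hᵀ + R = [128]
K = P̄·Hᵀ·S⁻¹ = [-21/64; -27/64]
x' − x̄ = [-315/64, -405/64] = K·y
y = (KᵀK)⁻¹·Kᵀ·(x' − x̄) = [15]
z = y + H·x̄ = [15] + [-18] = [-3]

z = [-3]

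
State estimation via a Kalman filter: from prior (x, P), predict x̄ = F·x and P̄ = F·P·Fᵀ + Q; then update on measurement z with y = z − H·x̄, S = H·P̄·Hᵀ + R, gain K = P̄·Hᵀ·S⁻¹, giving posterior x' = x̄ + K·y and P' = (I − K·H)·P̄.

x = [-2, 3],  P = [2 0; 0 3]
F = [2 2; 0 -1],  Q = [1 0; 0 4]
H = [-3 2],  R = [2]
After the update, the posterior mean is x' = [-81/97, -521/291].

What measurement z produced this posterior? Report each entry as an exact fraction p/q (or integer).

z = [-1]

x̄ = F·x = [2, -3]
P̄ = F·P·Fᵀ + Q = [21 -6; -6 7]
S = H·P̄·Hᵀ + R = [291]
K = P̄·Hᵀ·S⁻¹ = [-25/97; 32/291]
x' − x̄ = [-275/97, 352/291] = K·y
y = (KᵀK)⁻¹·Kᵀ·(x' − x̄) = [11]
z = y + H·x̄ = [11] + [-12] = [-1]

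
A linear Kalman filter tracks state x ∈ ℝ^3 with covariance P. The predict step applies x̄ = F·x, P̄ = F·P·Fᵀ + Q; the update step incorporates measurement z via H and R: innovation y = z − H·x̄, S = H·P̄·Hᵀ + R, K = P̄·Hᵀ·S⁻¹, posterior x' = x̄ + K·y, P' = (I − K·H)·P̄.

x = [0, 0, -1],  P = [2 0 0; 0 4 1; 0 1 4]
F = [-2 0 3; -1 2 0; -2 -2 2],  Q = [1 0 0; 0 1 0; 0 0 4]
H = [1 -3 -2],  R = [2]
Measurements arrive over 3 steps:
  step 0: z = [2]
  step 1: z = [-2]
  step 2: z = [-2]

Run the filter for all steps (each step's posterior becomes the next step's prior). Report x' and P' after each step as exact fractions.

step 0: x̄ = F·x = [-3, 0, -2]
step 0: P̄ = F·P·Fᵀ + Q = [45 10 26; 10 19 -8; 26 -8 36]
step 0: y = z − H·x̄ = [1]
step 0: S = H·P̄·Hᵀ + R = [102]
step 0: K = P̄·Hᵀ·S⁻¹ = [-37/102; -31/102; -11/51]
step 0: x' = x̄ + K·y = [-343/102, -31/102, -113/51]
step 0: P' = (I − K·H)·P̄ = [3221/102 -127/102 919/51; -127/102 977/102 -749/51; 919/51 -749/51 1594/51]
step 1: x̄ = F·x = [4/51, 281/102, 148/51]
step 1: P̄ = F·P·Fᵀ + Q = [9811/51 -3776/51 11056/51; -3776/51 7739/102 -3440/51; 11056/51 -3440/51 13108/51]
step 1: y = z − H·x̄ = [1223/102]
step 1: S = H·P̄·Hᵀ + R = [68645/102]
step 1: K = P̄·Hᵀ·S⁻¹ = [-1946/68645; -17009/68645; -1936/13729]
step 1: x' = x̄ + K·y = [-17949/68645, -14831/68645, 16628/13729]
step 1: P' = (I − K·H)·P̄ = [13168287/68645 -5406927/68645 2939296/13729; -5406927/68645 2371937/68645 -1248872/13729; 2939296/13729 -1248872/13729 3344892/13729]
step 2: x̄ = F·x = [285318/68645, -11713/68645, 46368/13729]
step 2: P̄ = F·P·Fᵀ + Q = [26904173/68645 -33591318/68645 4378712/13729; -33591318/68645 44352388/68645 -5341544/13729; 4378712/13729 -5341544/13729 3692188/13729]
step 2: y = z − H·x̄ = [5933/68645]
step 2: S = H·P̄·Hᵀ + R = [293537743/68645]
step 2: K = P̄·Hᵀ·S⁻¹ = [83891007/293537743; -113233042/293537743; 65094840/293537743]
step 2: x' = x̄ + K·y = [1227319209/293537743, -59873541/293537743, 997013592/293537743]
step 2: P' = (I − K·H)·P̄ = [12523696762/293537743 -5260190124/293537743 14068242560/293537743; -5260190124/293537743 2875345176/293537743 -6829879784/293537743; 14068242560/293537743 -6829879784/293537743 17213846116/293537743]

step 0: x' = [-343/102, -31/102, -113/51], P' = [3221/102 -127/102 919/51; -127/102 977/102 -749/51; 919/51 -749/51 1594/51]
step 1: x' = [-17949/68645, -14831/68645, 16628/13729], P' = [13168287/68645 -5406927/68645 2939296/13729; -5406927/68645 2371937/68645 -1248872/13729; 2939296/13729 -1248872/13729 3344892/13729]
step 2: x' = [1227319209/293537743, -59873541/293537743, 997013592/293537743], P' = [12523696762/293537743 -5260190124/293537743 14068242560/293537743; -5260190124/293537743 2875345176/293537743 -6829879784/293537743; 14068242560/293537743 -6829879784/293537743 17213846116/293537743]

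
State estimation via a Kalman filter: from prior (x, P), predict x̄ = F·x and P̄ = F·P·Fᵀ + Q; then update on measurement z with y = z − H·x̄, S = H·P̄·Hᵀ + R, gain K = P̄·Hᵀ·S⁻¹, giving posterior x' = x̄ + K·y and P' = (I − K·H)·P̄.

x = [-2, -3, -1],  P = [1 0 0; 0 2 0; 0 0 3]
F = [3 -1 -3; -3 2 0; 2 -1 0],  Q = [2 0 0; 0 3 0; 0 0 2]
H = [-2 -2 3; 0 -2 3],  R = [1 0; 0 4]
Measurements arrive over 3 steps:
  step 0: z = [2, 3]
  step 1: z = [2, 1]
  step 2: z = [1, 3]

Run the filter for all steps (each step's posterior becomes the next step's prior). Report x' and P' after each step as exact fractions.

step 0: x̄ = F·x = [0, 0, -1]
step 0: P̄ = F·P·Fᵀ + Q = [40 -13 8; -13 20 -10; 8 -10 8]
step 0: y = z − H·x̄ = [5, 6]
step 0: S = H·P̄·Hᵀ + R = [233 172; 172 276]
step 0: K = P̄·Hᵀ·S⁻¹ = [-4220/8681 8405/17362; -26/8681 -4371/17362; 40/8681 1359/8681]
step 0: x' = x̄ + K·y = [4115/8681, -13243/8681, -327/8681]
step 0: P' = (I − K·H)·P̄ = [10515/8681 -4358/8681 2698/8681; -4358/8681 19491/8681 10080/8681; 2698/8681 10080/8681 8532/8681]
step 1: x̄ = F·x = [26569/8681, -38831/8681, 21473/8681]
step 1: P̄ = F·P·Fᵀ + Q = [246340/8681 -209037/8681 118423/8681; -209037/8681 250938/8681 -132578/8681; 118423/8681 -132578/8681 96345/8681]
step 1: y = z − H·x̄ = [-71581/8681, -133400/8681]
step 1: S = H·P̄·Hᵀ + R = [1362462/8681 1915107/8681; 1915107/8681 3496517/8681]
step 1: K = P̄·Hᵀ·S⁻¹ = [-11512306/25256001 3963835/8418667; 1503306/42093335 -11653476/42093335; 5560088/126280005 5656589/42093335]
step 1: x' = x̄ + K·y = [-10510045/25256001, -21605891/42093335, 5742077/126280005]
step 1: P' = (I − K·H)·P̄ = [29539163/25256001 -4811721/8418667 6231898/25256001; -4811721/8418667 92515806/42093335 46139236/42093335; 6231898/25256001 46139236/42093335 114904828/126280005]
step 2: x̄ = F·x = [-36686411/42093335, 9338443/42093335, -40282777/126280005]
step 2: P̄ = F·P·Fᵀ + Q = [1198734511/42093335 -1028003448/42093335 584299189/42093335; -1028003448/42093335 1228133934/42093335 -648833477/42093335; 584299189/42093335 -648833477/42093335 1409593948/126280005]
step 2: y = z − H·x̄ = [27680176/42093335, 185239668/42093335]
step 2: S = H·P̄·Hᵀ + R = [6528732831/42093335 9309510378/42093335; 9309510378/42093335 17095692644/42093335]
step 2: K = P̄·Hᵀ·S⁻¹ = [-10352058331/22793875668 2381266349/5065305704; 1145741583/32924487076 -18206361609/65848974152; 2180131625/49386730614 4422431983/32924487076]
step 2: x' = x̄ + K·y = [10241528237/11396937834, -16001255489/16462243538, 2478683344/8231121769]
step 2: P' = (I − K·H)·P̄ = [53214852613/45587751336 -2889112677/5065305704 1873420021/7597958556; -2889112677/5065305704 144691129665/65848974152 36092802149/32924487076; 1873420021/7597958556 36092802149/32924487076 44937666115/49386730614]

step 0: x' = [4115/8681, -13243/8681, -327/8681], P' = [10515/8681 -4358/8681 2698/8681; -4358/8681 19491/8681 10080/8681; 2698/8681 10080/8681 8532/8681]
step 1: x' = [-10510045/25256001, -21605891/42093335, 5742077/126280005], P' = [29539163/25256001 -4811721/8418667 6231898/25256001; -4811721/8418667 92515806/42093335 46139236/42093335; 6231898/25256001 46139236/42093335 114904828/126280005]
step 2: x' = [10241528237/11396937834, -16001255489/16462243538, 2478683344/8231121769], P' = [53214852613/45587751336 -2889112677/5065305704 1873420021/7597958556; -2889112677/5065305704 144691129665/65848974152 36092802149/32924487076; 1873420021/7597958556 36092802149/32924487076 44937666115/49386730614]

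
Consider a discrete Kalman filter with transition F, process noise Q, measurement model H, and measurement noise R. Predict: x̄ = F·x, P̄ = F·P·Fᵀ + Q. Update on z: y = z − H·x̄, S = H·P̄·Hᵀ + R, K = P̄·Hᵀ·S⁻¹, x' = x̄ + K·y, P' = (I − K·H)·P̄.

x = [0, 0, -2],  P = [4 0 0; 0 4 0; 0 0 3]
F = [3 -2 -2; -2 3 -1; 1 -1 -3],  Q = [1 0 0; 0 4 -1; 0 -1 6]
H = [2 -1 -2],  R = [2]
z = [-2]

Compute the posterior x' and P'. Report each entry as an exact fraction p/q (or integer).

x̄ = F·x = [4, 2, 6]
P̄ = F·P·Fᵀ + Q = [65 -42 38; -42 59 -12; 38 -12 41]
y = z − H·x̄ = [4]
S = H·P̄·Hᵀ + R = [301]
K = P̄·Hᵀ·S⁻¹ = [96/301; -17/43; 6/301]
x' = x̄ + K·y = [1588/301, 18/43, 1830/301]
P' = (I − K·H)·P̄ = [10349/301 -174/43 10862/301; -174/43 514/43 -414/43; 10862/301 -414/43 12305/301]

x' = [1588/301, 18/43, 1830/301]
P' = [10349/301 -174/43 10862/301; -174/43 514/43 -414/43; 10862/301 -414/43 12305/301]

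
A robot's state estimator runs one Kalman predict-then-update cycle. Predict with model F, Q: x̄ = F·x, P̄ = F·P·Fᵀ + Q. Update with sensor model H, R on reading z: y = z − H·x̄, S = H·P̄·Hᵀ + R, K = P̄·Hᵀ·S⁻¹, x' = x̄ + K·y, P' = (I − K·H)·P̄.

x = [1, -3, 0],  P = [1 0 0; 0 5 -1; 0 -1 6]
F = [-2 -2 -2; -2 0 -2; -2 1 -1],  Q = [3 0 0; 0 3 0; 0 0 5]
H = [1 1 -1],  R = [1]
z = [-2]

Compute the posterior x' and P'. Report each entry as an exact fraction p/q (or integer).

x̄ = F·x = [4, -2, -5]
P̄ = F·P·Fᵀ + Q = [43 24 6; 24 31 18; 6 18 22]
y = z − H·x̄ = [-9]
S = H·P̄·Hᵀ + R = [97]
K = P̄·Hᵀ·S⁻¹ = [61/97; 37/97; 2/97]
x' = x̄ + K·y = [-161/97, -527/97, -503/97]
P' = (I − K·H)·P̄ = [450/97 71/97 460/97; 71/97 1638/97 1672/97; 460/97 1672/97 2130/97]

x' = [-161/97, -527/97, -503/97]
P' = [450/97 71/97 460/97; 71/97 1638/97 1672/97; 460/97 1672/97 2130/97]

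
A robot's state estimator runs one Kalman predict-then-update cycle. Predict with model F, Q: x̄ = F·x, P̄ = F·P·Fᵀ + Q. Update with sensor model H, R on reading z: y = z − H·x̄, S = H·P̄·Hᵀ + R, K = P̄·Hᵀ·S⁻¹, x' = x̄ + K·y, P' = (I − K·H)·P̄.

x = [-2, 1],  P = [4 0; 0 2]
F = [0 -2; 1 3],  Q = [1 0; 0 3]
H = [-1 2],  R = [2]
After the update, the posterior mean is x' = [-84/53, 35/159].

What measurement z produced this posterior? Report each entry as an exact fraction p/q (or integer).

x̄ = F·x = [-2, 1]
P̄ = F·P·Fᵀ + Q = [9 -12; -12 25]
S = H·P̄·Hᵀ + R = [159]
K = P̄·Hᵀ·S⁻¹ = [-11/53; 62/159]
x' − x̄ = [22/53, -124/159] = K·y
y = (KᵀK)⁻¹·Kᵀ·(x' − x̄) = [-2]
z = y + H·x̄ = [-2] + [4] = [2]

z = [2]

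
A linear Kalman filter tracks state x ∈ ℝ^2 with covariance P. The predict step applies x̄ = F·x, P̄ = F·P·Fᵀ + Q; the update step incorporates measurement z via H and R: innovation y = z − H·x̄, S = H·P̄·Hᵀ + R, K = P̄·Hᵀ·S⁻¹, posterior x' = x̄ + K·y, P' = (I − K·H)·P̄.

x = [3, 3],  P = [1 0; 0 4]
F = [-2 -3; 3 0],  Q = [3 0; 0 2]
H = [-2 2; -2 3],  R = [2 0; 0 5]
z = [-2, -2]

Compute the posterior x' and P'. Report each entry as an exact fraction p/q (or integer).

x' = [2070/941, 2167/1882]
P' = [4259/941 3481/941; 3481/941 6173/1882]

x̄ = F·x = [-15, 9]
P̄ = F·P·Fᵀ + Q = [43 -6; -6 11]
y = z − H·x̄ = [-50, -59]
S = H·P̄·Hᵀ + R = [266 298; 298 348]
K = P̄·Hᵀ·S⁻¹ = [-778/941 385/941; -789/1882 919/1882]
x' = x̄ + K·y = [2070/941, 2167/1882]
P' = (I − K·H)·P̄ = [4259/941 3481/941; 3481/941 6173/1882]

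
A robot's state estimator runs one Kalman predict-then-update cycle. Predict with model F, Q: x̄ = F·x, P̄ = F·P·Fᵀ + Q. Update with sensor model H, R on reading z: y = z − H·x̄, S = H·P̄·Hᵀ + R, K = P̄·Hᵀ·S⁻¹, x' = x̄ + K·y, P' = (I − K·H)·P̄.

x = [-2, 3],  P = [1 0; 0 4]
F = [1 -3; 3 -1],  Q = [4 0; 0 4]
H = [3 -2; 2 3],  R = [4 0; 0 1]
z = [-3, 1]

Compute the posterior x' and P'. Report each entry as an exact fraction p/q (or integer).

x̄ = F·x = [-11, -9]
P̄ = F·P·Fᵀ + Q = [41 15; 15 17]
y = z − H·x̄ = [12, 50]
S = H·P̄·Hᵀ + R = [261 219; 219 498]
K = P̄·Hᵀ·S⁻¹ = [6167/27339 1420/9113; -4087/27339 6244/27339]
x' = x̄ + K·y = [-4575/9113, 17105/27339]
P' = (I − K·H)·P̄ = [2116/9113 -2812/27339; -2812/27339 3956/27339]

x' = [-4575/9113, 17105/27339]
P' = [2116/9113 -2812/27339; -2812/27339 3956/27339]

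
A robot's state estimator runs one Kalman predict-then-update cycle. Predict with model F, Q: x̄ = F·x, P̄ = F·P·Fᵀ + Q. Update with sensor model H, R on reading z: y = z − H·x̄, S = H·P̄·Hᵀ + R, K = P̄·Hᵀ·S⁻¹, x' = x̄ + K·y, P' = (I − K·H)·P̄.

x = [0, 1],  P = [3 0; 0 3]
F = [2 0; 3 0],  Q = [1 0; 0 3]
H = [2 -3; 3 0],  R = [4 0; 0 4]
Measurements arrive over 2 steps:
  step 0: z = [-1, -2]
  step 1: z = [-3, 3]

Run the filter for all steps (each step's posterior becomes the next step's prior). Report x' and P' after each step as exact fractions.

step 0: x̄ = F·x = [0, 0]
step 0: P̄ = F·P·Fᵀ + Q = [13 18; 18 30]
step 0: y = z − H·x̄ = [-1, -2]
step 0: S = H·P̄·Hᵀ + R = [110 -84; -84 121]
step 0: K = P̄·Hᵀ·S⁻¹ = [-56/3127 969/3127; -999/3127 702/3127]
step 0: x' = x̄ + K·y = [-1882/3127, -405/3127]
step 0: P' = (I − K·H)·P̄ = [1292/3127 936/3127; 936/3127 1956/3127]
step 1: x̄ = F·x = [-3764/3127, -5646/3127]
step 1: P̄ = F·P·Fᵀ + Q = [8295/3127 7752/3127; 7752/3127 21009/3127]
step 1: y = z − H·x̄ = [-18791/3127, 20673/3127]
step 1: S = H·P̄·Hᵀ + R = [141745/3127 -19998/3127; -19998/3127 87163/3127]
step 1: K = P̄·Hᵀ·S⁻¹ = [-264/37853 1085391/3823153; -11643/37853 750258/3823153]
step 1: x' = x̄ + K·y = [2733925/3823153, 5123667/3823153]
step 1: P' = (I − K·H)·P̄ = [1447188/3823153 1000344/3823153; 1000344/3823153 2234820/3823153]

step 0: x' = [-1882/3127, -405/3127], P' = [1292/3127 936/3127; 936/3127 1956/3127]
step 1: x' = [2733925/3823153, 5123667/3823153], P' = [1447188/3823153 1000344/3823153; 1000344/3823153 2234820/3823153]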